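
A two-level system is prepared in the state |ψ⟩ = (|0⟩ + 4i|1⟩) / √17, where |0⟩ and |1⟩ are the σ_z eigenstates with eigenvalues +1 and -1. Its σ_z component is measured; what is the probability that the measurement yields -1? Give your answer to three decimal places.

The -1 outcome corresponds to |1⟩. Its amplitude in |ψ⟩ is 4i/√17.
P = |4i|² / 17 = 16/17.

0.941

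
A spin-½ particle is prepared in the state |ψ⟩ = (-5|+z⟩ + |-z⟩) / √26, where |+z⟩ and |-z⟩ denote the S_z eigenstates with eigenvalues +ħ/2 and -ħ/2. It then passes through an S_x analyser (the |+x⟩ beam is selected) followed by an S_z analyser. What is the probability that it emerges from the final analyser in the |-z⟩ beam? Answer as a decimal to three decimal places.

First analyser (S_x): P(|+x⟩) = |⟨+x|ψ⟩|² = 16/52.
After stage 1 the state is |+x⟩; P(|-z⟩) = |⟨-z|+x⟩|² = 1/2.
Joint probability = 16/52 × 1/2 = 0.154.

0.154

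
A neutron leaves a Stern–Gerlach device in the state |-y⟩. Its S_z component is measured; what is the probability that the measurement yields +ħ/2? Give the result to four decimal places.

0.5000

In the S_z basis, |-y⟩ = (|+z⟩ - i|-z⟩)/√2 and |+z⟩ = |+z⟩.
|⟨+z|-y⟩|² = 1/2.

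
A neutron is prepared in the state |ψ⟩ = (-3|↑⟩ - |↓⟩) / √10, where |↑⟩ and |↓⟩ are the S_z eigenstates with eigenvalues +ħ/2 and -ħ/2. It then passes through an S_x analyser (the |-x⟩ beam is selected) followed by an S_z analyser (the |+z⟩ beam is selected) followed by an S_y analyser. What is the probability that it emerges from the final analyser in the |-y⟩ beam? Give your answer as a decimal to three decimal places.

0.050

First analyser (S_x): P(|-x⟩) = |⟨-x|ψ⟩|² = 4/20.
After stage 1 the state is |-x⟩; P(|+z⟩) = |⟨+z|-x⟩|² = 1/2.
After stage 2 the state is |+z⟩; P(|-y⟩) = |⟨-y|+z⟩|² = 1/2.
Joint probability = 4/20 × 1/2 × 1/2 = 0.050.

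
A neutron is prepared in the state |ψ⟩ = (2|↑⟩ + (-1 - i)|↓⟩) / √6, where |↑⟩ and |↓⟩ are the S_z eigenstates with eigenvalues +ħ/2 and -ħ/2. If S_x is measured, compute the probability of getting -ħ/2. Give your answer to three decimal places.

0.833

|-x⟩ = (|↑⟩ - |↓⟩)/√2, so ⟨-x|ψ⟩ = (3 + i) / (√2·√6).
P = |3 + i|² / 12 = 10/12.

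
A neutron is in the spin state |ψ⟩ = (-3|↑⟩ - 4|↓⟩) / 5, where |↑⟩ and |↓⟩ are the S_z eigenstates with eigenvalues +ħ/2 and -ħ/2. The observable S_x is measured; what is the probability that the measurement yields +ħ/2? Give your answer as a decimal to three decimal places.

0.980

|+x⟩ = (|↑⟩ + |↓⟩)/√2, so ⟨+x|ψ⟩ = (-7) / (√2·5).
P = |-7|² / 50 = 49/50.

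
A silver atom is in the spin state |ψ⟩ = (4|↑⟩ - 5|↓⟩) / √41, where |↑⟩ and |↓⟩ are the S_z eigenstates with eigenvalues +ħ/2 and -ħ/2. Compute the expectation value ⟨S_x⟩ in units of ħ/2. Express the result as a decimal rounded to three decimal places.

⟨σ_x⟩ = 2 Re(a* b)/(|a|²+|b|²) with a = 4, b = -5.
a* b = -20, so ⟨σ_x⟩ = -40/41.
⟨S_x⟩ = (ħ/2)·⟨σ_x⟩.

-0.976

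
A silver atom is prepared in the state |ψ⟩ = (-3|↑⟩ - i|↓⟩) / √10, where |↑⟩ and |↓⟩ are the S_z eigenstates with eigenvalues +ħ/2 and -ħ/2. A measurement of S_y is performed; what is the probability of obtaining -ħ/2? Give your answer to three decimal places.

0.200

|-y⟩ = (|↑⟩ - i|↓⟩)/√2, so ⟨-y|ψ⟩ = (-2) / (√2·√10).
P = |-2|² / 20 = 4/20.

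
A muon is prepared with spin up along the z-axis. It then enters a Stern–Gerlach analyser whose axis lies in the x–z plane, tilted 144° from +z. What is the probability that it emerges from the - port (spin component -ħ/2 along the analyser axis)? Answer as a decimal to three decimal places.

For spin-½, the probability of finding spin-up along an axis at angle θ to the initial spin direction is cos²(θ/2); spin-down is sin²(θ/2).
θ = 144°, so P = sin²(72°) ≈ 0.905.

0.905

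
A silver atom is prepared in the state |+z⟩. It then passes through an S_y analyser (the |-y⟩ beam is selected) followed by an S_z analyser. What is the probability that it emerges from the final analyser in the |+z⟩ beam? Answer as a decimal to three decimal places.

0.250

First analyser (S_y): from |+z⟩, P(|-y⟩) = 1/2.
After stage 1 the state is |-y⟩; P(|+z⟩) = |⟨+z|-y⟩|² = 1/2.
Joint probability = 1/2 × 1/2 = 0.250.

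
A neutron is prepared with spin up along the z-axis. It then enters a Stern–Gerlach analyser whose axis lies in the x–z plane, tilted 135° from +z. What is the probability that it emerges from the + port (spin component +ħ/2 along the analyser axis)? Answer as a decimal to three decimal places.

0.146

For spin-½, the probability of finding spin-up along an axis at angle θ to the initial spin direction is cos²(θ/2); spin-down is sin²(θ/2).
θ = 135°, so P = cos²(67.5°) ≈ 0.146.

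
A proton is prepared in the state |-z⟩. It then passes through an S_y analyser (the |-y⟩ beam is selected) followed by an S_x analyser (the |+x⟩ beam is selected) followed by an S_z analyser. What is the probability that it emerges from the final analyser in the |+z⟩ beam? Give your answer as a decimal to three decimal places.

0.125

First analyser (S_y): from |-z⟩, P(|-y⟩) = 1/2.
After stage 1 the state is |-y⟩; P(|+x⟩) = |⟨+x|-y⟩|² = 1/2.
After stage 2 the state is |+x⟩; P(|+z⟩) = |⟨+z|+x⟩|² = 1/2.
Joint probability = 1/2 × 1/2 × 1/2 = 0.125.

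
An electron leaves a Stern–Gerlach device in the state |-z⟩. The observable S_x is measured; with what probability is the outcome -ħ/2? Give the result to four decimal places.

In the S_z basis, |-z⟩ = |-z⟩ and |-x⟩ = (|+z⟩ - |-z⟩)/√2.
|⟨-x|-z⟩|² = 1/2.

0.5000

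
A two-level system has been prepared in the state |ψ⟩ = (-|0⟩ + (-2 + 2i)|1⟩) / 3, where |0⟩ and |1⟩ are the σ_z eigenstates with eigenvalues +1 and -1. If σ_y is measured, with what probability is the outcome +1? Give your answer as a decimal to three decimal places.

|+y⟩ = (|0⟩ + i|1⟩)/√2, so ⟨+y|ψ⟩ = (1 + 2i) / (√2·3).
P = |1 + 2i|² / 18 = 5/18.

0.278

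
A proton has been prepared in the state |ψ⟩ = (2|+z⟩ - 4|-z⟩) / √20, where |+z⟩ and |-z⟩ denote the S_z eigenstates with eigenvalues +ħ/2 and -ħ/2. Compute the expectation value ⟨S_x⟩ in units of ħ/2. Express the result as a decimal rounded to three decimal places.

-0.800

⟨σ_x⟩ = 2 Re(a* b)/(|a|²+|b|²) with a = 2, b = -4.
a* b = -8, so ⟨σ_x⟩ = -16/20.
⟨S_x⟩ = (ħ/2)·⟨σ_x⟩.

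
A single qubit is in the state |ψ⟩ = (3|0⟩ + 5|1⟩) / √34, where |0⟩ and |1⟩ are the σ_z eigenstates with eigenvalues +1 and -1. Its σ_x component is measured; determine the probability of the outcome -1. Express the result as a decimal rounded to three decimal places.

0.059

|-x⟩ = (|0⟩ - |1⟩)/√2, so ⟨-x|ψ⟩ = (-2) / (√2·√34).
P = |-2|² / 68 = 4/68.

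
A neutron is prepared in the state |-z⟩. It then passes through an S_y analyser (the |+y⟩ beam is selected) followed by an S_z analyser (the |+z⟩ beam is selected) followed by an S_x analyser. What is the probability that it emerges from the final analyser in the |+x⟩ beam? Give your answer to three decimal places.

0.125

First analyser (S_y): from |-z⟩, P(|+y⟩) = 1/2.
After stage 1 the state is |+y⟩; P(|+z⟩) = |⟨+z|+y⟩|² = 1/2.
After stage 2 the state is |+z⟩; P(|+x⟩) = |⟨+x|+z⟩|² = 1/2.
Joint probability = 1/2 × 1/2 × 1/2 = 0.125.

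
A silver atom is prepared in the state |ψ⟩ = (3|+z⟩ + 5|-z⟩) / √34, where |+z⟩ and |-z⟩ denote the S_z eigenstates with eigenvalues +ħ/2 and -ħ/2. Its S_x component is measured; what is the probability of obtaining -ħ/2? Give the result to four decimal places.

0.0588

|-x⟩ = (|+z⟩ - |-z⟩)/√2, so ⟨-x|ψ⟩ = (-2) / (√2·√34).
P = |-2|² / 68 = 4/68.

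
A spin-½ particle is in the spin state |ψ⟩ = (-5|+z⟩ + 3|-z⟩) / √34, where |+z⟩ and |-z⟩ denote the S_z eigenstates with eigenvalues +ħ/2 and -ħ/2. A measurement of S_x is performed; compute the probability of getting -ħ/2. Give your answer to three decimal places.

0.941

|-x⟩ = (|+z⟩ - |-z⟩)/√2, so ⟨-x|ψ⟩ = (-8) / (√2·√34).
P = |-8|² / 68 = 64/68.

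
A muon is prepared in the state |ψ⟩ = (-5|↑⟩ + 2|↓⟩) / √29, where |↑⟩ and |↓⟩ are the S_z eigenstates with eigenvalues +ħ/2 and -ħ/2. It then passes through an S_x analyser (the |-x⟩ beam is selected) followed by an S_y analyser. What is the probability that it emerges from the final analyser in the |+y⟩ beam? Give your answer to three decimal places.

0.422

First analyser (S_x): P(|-x⟩) = |⟨-x|ψ⟩|² = 49/58.
After stage 1 the state is |-x⟩; P(|+y⟩) = |⟨+y|-x⟩|² = 1/2.
Joint probability = 49/58 × 1/2 = 0.422.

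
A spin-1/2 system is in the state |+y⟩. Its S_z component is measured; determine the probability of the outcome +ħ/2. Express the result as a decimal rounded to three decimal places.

0.500

In the S_z basis, |+y⟩ = (|↑⟩ + i|↓⟩)/√2 and |+z⟩ = |↑⟩.
|⟨+z|+y⟩|² = 1/2.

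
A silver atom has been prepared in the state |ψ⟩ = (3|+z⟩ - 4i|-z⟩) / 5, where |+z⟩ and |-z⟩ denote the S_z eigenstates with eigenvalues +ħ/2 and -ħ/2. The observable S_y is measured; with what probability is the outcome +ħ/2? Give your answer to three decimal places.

0.020

|+y⟩ = (|+z⟩ + i|-z⟩)/√2, so ⟨+y|ψ⟩ = (-1) / (√2·5).
P = |-1|² / 50 = 1/50.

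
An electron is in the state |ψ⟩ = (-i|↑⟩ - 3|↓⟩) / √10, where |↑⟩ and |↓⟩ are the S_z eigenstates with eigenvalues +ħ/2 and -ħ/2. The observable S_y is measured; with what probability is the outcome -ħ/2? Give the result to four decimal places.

|-y⟩ = (|↑⟩ - i|↓⟩)/√2, so ⟨-y|ψ⟩ = (-4i) / (√2·√10).
P = |-4i|² / 20 = 16/20.

0.8000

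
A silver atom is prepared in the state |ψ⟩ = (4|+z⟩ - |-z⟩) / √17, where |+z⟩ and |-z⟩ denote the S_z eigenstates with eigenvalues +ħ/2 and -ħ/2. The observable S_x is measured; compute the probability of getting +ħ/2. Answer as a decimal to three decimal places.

0.265

|+x⟩ = (|+z⟩ + |-z⟩)/√2, so ⟨+x|ψ⟩ = (3) / (√2·√17).
P = |3|² / 34 = 9/34.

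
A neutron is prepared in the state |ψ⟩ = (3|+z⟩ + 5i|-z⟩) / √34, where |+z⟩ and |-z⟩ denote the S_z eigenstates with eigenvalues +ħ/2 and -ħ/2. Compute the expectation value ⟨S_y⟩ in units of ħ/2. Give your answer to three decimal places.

0.882

⟨σ_y⟩ = 2 Im(a* b)/(|a|²+|b|²) with a = 3, b = 5i.
a* b = 15i, so ⟨σ_y⟩ = 30/34.
⟨S_y⟩ = (ħ/2)·⟨σ_y⟩.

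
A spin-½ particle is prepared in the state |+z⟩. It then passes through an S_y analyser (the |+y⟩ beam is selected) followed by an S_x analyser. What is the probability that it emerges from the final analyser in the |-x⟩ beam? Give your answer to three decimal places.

First analyser (S_y): from |+z⟩, P(|+y⟩) = 1/2.
After stage 1 the state is |+y⟩; P(|-x⟩) = |⟨-x|+y⟩|² = 1/2.
Joint probability = 1/2 × 1/2 = 0.250.

0.250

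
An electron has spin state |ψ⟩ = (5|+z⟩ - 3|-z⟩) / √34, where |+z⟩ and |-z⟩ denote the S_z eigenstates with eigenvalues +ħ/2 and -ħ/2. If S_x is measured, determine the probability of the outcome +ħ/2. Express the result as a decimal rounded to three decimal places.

0.059

|+x⟩ = (|+z⟩ + |-z⟩)/√2, so ⟨+x|ψ⟩ = (2) / (√2·√34).
P = |2|² / 68 = 4/68.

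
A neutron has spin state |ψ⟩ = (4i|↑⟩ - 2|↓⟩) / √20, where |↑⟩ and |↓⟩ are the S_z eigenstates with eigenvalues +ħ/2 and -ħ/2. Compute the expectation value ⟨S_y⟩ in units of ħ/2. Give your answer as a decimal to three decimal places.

0.800

⟨σ_y⟩ = 2 Im(a* b)/(|a|²+|b|²) with a = 4i, b = -2.
a* b = 8i, so ⟨σ_y⟩ = 16/20.
⟨S_y⟩ = (ħ/2)·⟨σ_y⟩.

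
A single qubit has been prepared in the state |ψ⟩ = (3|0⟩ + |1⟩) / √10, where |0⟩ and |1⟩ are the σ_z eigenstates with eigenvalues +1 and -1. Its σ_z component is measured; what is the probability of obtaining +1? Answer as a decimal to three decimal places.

0.900

The +1 outcome corresponds to |0⟩. Its amplitude in |ψ⟩ is 3/√10.
P = |3|² / 10 = 9/10.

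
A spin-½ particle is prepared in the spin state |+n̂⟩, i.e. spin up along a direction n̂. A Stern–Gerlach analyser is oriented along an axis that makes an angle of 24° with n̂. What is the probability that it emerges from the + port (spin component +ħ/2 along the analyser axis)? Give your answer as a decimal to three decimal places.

0.957

For spin-½, the probability of finding spin-up along an axis at angle θ to the initial spin direction is cos²(θ/2); spin-down is sin²(θ/2).
θ = 24°, so P = cos²(12°) ≈ 0.957.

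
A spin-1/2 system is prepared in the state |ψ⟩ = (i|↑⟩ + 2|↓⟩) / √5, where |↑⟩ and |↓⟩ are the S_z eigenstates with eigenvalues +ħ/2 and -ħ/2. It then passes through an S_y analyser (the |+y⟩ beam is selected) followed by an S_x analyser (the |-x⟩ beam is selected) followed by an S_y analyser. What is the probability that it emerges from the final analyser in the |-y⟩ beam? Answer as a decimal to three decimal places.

First analyser (S_y): P(|+y⟩) = |⟨+y|ψ⟩|² = 1/10.
After stage 1 the state is |+y⟩; P(|-x⟩) = |⟨-x|+y⟩|² = 1/2.
After stage 2 the state is |-x⟩; P(|-y⟩) = |⟨-y|-x⟩|² = 1/2.
Joint probability = 1/10 × 1/2 × 1/2 = 0.025.

0.025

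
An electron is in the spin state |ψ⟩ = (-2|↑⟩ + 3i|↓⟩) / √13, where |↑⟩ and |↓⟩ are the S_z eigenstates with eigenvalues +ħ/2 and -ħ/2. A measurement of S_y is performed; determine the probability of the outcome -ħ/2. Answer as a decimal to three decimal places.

0.962

|-y⟩ = (|↑⟩ - i|↓⟩)/√2, so ⟨-y|ψ⟩ = (-5) / (√2·√13).
P = |-5|² / 26 = 25/26.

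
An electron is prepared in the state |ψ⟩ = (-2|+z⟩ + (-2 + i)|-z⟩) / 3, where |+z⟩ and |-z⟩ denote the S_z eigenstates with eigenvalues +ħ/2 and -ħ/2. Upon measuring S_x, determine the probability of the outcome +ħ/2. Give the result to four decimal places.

0.9444

|+x⟩ = (|+z⟩ + |-z⟩)/√2, so ⟨+x|ψ⟩ = (-4 + i) / (√2·3).
P = |-4 + i|² / 18 = 17/18.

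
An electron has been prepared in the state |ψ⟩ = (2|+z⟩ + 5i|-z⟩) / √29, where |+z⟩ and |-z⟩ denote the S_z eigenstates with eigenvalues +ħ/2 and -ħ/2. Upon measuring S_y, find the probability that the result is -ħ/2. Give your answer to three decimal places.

|-y⟩ = (|+z⟩ - i|-z⟩)/√2, so ⟨-y|ψ⟩ = (-3) / (√2·√29).
P = |-3|² / 58 = 9/58.

0.155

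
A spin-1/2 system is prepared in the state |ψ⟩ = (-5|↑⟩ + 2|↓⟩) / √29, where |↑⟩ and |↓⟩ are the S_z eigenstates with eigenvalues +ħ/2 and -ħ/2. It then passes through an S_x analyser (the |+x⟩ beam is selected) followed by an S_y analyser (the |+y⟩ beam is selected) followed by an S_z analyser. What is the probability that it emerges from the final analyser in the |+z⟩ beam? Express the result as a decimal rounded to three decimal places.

First analyser (S_x): P(|+x⟩) = |⟨+x|ψ⟩|² = 9/58.
After stage 1 the state is |+x⟩; P(|+y⟩) = |⟨+y|+x⟩|² = 1/2.
After stage 2 the state is |+y⟩; P(|+z⟩) = |⟨+z|+y⟩|² = 1/2.
Joint probability = 9/58 × 1/2 × 1/2 = 0.039.

0.039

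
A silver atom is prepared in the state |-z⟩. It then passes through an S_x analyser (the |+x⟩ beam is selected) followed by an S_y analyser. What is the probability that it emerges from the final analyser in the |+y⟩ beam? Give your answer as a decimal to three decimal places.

First analyser (S_x): from |-z⟩, P(|+x⟩) = 1/2.
After stage 1 the state is |+x⟩; P(|+y⟩) = |⟨+y|+x⟩|² = 1/2.
Joint probability = 1/2 × 1/2 = 0.250.

0.250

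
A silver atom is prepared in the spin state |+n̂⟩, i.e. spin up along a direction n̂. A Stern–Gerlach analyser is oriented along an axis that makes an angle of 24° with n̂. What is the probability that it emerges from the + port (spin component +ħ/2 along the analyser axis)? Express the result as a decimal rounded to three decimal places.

0.957

For spin-½, the probability of finding spin-up along an axis at angle θ to the initial spin direction is cos²(θ/2); spin-down is sin²(θ/2).
θ = 24°, so P = cos²(12°) ≈ 0.957.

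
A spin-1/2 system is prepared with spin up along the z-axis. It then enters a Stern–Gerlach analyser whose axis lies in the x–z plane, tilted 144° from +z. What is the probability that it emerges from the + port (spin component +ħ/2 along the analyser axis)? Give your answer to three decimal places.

0.095

For spin-½, the probability of finding spin-up along an axis at angle θ to the initial spin direction is cos²(θ/2); spin-down is sin²(θ/2).
θ = 144°, so P = cos²(72°) ≈ 0.095.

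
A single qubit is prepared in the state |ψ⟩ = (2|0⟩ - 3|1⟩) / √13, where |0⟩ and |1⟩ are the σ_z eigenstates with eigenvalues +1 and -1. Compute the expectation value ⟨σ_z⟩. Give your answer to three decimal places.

⟨σ_z⟩ = |a|² - |b|² divided by |a|²+|b|², with a, b the |0⟩, |1⟩ amplitudes.
= (4 - 9)/13 = -5/13.

-0.385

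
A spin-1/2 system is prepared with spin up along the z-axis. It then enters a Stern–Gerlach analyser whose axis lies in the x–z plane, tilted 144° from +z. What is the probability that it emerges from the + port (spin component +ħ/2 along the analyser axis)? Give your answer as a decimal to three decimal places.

For spin-½, the probability of finding spin-up along an axis at angle θ to the initial spin direction is cos²(θ/2); spin-down is sin²(θ/2).
θ = 144°, so P = cos²(72°) ≈ 0.095.

0.095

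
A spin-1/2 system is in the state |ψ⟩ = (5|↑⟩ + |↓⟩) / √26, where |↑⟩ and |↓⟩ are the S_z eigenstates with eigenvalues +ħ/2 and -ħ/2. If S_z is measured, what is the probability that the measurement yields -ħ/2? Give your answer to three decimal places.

The -ħ/2 outcome corresponds to |↓⟩. Its amplitude in |ψ⟩ is 1/√26.
P = |1|² / 26 = 1/26.

0.038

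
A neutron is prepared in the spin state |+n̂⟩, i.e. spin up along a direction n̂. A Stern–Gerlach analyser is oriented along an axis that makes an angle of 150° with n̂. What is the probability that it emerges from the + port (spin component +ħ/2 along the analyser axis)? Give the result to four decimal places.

For spin-½, the probability of finding spin-up along an axis at angle θ to the initial spin direction is cos²(θ/2); spin-down is sin²(θ/2).
θ = 150°, so P = cos²(75°) ≈ 0.0670.

0.0670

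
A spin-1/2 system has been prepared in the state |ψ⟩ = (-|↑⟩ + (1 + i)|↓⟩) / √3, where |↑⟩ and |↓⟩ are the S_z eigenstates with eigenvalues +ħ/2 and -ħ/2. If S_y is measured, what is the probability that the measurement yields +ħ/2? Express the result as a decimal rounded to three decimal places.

|+y⟩ = (|↑⟩ + i|↓⟩)/√2, so ⟨+y|ψ⟩ = (-i) / (√2·√3).
P = |-i|² / 6 = 1/6.

0.167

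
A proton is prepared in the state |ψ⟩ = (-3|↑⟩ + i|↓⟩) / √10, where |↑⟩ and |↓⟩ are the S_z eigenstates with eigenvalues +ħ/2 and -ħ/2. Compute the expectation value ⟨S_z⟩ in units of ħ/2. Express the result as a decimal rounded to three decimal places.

⟨σ_z⟩ = |a|² - |b|² divided by |a|²+|b|², with a, b the |↑⟩, |↓⟩ amplitudes.
= (9 - 1)/10 = 8/10.
⟨S_z⟩ = (ħ/2)·⟨σ_z⟩.

0.800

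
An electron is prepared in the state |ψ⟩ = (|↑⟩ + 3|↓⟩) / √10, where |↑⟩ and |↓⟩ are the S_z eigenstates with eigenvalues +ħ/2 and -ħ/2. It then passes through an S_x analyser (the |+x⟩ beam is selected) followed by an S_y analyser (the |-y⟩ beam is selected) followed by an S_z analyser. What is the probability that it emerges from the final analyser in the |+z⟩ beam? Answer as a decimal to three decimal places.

First analyser (S_x): P(|+x⟩) = |⟨+x|ψ⟩|² = 16/20.
After stage 1 the state is |+x⟩; P(|-y⟩) = |⟨-y|+x⟩|² = 1/2.
After stage 2 the state is |-y⟩; P(|+z⟩) = |⟨+z|-y⟩|² = 1/2.
Joint probability = 16/20 × 1/2 × 1/2 = 0.200.

0.200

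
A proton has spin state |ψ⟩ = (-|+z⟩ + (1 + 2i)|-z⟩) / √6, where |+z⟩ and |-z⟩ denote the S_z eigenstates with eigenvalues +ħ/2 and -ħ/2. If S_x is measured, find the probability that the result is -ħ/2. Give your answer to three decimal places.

0.667

|-x⟩ = (|+z⟩ - |-z⟩)/√2, so ⟨-x|ψ⟩ = (-2 - 2i) / (√2·√6).
P = |-2 - 2i|² / 12 = 8/12.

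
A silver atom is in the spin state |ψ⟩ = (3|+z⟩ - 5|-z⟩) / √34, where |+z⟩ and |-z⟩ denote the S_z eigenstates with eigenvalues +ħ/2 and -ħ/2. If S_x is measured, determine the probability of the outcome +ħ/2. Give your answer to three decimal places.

0.059

|+x⟩ = (|+z⟩ + |-z⟩)/√2, so ⟨+x|ψ⟩ = (-2) / (√2·√34).
P = |-2|² / 68 = 4/68.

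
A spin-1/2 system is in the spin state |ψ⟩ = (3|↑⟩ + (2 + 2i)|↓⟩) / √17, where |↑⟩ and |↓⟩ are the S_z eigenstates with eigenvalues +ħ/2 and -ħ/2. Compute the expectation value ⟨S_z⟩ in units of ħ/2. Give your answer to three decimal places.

⟨σ_z⟩ = |a|² - |b|² divided by |a|²+|b|², with a, b the |↑⟩, |↓⟩ amplitudes.
= (9 - 8)/17 = 1/17.
⟨S_z⟩ = (ħ/2)·⟨σ_z⟩.

0.059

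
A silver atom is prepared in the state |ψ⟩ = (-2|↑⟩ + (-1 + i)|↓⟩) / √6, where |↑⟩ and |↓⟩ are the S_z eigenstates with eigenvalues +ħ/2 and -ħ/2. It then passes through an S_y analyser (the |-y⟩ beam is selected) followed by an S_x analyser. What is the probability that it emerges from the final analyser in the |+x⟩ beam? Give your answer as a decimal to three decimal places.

First analyser (S_y): P(|-y⟩) = |⟨-y|ψ⟩|² = 10/12.
After stage 1 the state is |-y⟩; P(|+x⟩) = |⟨+x|-y⟩|² = 1/2.
Joint probability = 10/12 × 1/2 = 0.417.

0.417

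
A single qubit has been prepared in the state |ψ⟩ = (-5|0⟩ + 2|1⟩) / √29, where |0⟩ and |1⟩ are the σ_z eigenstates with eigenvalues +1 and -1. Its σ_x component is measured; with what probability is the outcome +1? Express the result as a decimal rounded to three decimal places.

|+x⟩ = (|0⟩ + |1⟩)/√2, so ⟨+x|ψ⟩ = (-3) / (√2·√29).
P = |-3|² / 58 = 9/58.

0.155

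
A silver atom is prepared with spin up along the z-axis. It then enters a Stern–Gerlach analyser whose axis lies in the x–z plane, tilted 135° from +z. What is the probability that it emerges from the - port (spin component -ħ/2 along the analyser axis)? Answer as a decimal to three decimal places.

For spin-½, the probability of finding spin-up along an axis at angle θ to the initial spin direction is cos²(θ/2); spin-down is sin²(θ/2).
θ = 135°, so P = sin²(67.5°) ≈ 0.854.

0.854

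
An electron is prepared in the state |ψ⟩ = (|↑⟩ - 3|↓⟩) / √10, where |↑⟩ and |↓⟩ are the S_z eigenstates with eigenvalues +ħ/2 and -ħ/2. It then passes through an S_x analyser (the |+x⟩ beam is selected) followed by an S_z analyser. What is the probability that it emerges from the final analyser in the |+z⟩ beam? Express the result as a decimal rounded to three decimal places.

0.100

First analyser (S_x): P(|+x⟩) = |⟨+x|ψ⟩|² = 4/20.
After stage 1 the state is |+x⟩; P(|+z⟩) = |⟨+z|+x⟩|² = 1/2.
Joint probability = 4/20 × 1/2 = 0.100.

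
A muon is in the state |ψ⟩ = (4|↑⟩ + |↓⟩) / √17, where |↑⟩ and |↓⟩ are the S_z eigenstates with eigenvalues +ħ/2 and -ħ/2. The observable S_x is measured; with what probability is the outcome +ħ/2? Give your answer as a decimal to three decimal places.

|+x⟩ = (|↑⟩ + |↓⟩)/√2, so ⟨+x|ψ⟩ = (5) / (√2·√17).
P = |5|² / 34 = 25/34.

0.735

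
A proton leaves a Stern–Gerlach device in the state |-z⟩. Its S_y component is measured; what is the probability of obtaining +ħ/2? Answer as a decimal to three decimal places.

0.500

In the S_z basis, |-z⟩ = |-z⟩ and |+y⟩ = (|+z⟩ + i|-z⟩)/√2.
|⟨+y|-z⟩|² = 1/2.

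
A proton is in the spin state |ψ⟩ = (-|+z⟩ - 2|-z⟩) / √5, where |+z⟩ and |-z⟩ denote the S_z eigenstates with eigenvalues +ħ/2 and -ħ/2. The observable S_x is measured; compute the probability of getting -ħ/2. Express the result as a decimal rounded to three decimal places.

0.100

|-x⟩ = (|+z⟩ - |-z⟩)/√2, so ⟨-x|ψ⟩ = (1) / (√2·√5).
P = |1|² / 10 = 1/10.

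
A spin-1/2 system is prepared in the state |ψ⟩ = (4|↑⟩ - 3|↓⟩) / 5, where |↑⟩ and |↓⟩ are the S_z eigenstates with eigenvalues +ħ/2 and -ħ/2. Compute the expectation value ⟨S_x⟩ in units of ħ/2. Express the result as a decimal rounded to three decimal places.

-0.960

⟨σ_x⟩ = 2 Re(a* b)/(|a|²+|b|²) with a = 4, b = -3.
a* b = -12, so ⟨σ_x⟩ = -24/25.
⟨S_x⟩ = (ħ/2)·⟨σ_x⟩.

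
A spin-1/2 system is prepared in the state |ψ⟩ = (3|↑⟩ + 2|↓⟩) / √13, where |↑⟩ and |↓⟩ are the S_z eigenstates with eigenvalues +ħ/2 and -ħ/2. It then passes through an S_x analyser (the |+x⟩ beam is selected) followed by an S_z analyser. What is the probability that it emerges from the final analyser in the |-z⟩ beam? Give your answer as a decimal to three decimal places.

First analyser (S_x): P(|+x⟩) = |⟨+x|ψ⟩|² = 25/26.
After stage 1 the state is |+x⟩; P(|-z⟩) = |⟨-z|+x⟩|² = 1/2.
Joint probability = 25/26 × 1/2 = 0.481.

0.481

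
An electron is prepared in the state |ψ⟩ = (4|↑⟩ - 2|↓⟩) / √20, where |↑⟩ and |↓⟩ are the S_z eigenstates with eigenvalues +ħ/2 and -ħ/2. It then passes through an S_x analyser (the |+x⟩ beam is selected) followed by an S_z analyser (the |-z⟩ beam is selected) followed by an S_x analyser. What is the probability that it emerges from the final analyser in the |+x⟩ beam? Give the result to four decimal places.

First analyser (S_x): P(|+x⟩) = |⟨+x|ψ⟩|² = 4/40.
After stage 1 the state is |+x⟩; P(|-z⟩) = |⟨-z|+x⟩|² = 1/2.
After stage 2 the state is |-z⟩; P(|+x⟩) = |⟨+x|-z⟩|² = 1/2.
Joint probability = 4/40 × 1/2 × 1/2 = 0.0250.

0.0250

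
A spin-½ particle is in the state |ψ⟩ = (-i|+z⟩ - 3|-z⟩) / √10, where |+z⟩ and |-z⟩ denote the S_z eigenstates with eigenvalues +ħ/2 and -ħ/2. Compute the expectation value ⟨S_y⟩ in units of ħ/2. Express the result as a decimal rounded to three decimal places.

⟨σ_y⟩ = 2 Im(a* b)/(|a|²+|b|²) with a = -i, b = -3.
a* b = -3i, so ⟨σ_y⟩ = -6/10.
⟨S_y⟩ = (ħ/2)·⟨σ_y⟩.

-0.600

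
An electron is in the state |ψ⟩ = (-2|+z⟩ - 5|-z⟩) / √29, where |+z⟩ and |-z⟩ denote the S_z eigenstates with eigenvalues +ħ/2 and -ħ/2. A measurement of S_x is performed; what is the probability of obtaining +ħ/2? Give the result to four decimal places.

0.8448

|+x⟩ = (|+z⟩ + |-z⟩)/√2, so ⟨+x|ψ⟩ = (-7) / (√2·√29).
P = |-7|² / 58 = 49/58.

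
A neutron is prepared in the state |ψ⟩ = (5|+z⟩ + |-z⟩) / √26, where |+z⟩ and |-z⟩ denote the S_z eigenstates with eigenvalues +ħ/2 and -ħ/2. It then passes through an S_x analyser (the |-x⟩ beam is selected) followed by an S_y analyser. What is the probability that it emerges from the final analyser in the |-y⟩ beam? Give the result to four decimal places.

0.1538

First analyser (S_x): P(|-x⟩) = |⟨-x|ψ⟩|² = 16/52.
After stage 1 the state is |-x⟩; P(|-y⟩) = |⟨-y|-x⟩|² = 1/2.
Joint probability = 16/52 × 1/2 = 0.1538.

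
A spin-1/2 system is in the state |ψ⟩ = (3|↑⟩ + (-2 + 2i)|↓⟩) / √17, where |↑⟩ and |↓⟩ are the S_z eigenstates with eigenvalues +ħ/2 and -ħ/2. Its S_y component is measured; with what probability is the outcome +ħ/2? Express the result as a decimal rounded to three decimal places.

0.853

|+y⟩ = (|↑⟩ + i|↓⟩)/√2, so ⟨+y|ψ⟩ = (5 + 2i) / (√2·√17).
P = |5 + 2i|² / 34 = 29/34.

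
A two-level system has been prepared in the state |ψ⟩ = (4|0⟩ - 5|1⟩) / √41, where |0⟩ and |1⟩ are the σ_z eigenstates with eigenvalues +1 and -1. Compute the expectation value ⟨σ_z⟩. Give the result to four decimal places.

-0.2195

⟨σ_z⟩ = |a|² - |b|² divided by |a|²+|b|², with a, b the |0⟩, |1⟩ amplitudes.
= (16 - 25)/41 = -9/41.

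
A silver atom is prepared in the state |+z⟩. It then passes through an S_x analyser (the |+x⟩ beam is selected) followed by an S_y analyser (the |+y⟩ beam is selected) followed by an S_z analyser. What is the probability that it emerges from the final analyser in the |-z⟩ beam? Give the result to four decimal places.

0.1250

First analyser (S_x): from |+z⟩, P(|+x⟩) = 1/2.
After stage 1 the state is |+x⟩; P(|+y⟩) = |⟨+y|+x⟩|² = 1/2.
After stage 2 the state is |+y⟩; P(|-z⟩) = |⟨-z|+y⟩|² = 1/2.
Joint probability = 1/2 × 1/2 × 1/2 = 0.1250.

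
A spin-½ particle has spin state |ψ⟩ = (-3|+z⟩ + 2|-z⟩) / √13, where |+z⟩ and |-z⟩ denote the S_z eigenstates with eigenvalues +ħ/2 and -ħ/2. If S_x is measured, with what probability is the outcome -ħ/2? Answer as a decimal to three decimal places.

0.962

|-x⟩ = (|+z⟩ - |-z⟩)/√2, so ⟨-x|ψ⟩ = (-5) / (√2·√13).
P = |-5|² / 26 = 25/26.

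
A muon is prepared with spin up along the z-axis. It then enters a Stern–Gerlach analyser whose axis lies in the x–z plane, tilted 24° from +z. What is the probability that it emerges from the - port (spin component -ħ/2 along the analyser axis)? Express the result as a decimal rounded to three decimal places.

For spin-½, the probability of finding spin-up along an axis at angle θ to the initial spin direction is cos²(θ/2); spin-down is sin²(θ/2).
θ = 24°, so P = sin²(12°) ≈ 0.043.

0.043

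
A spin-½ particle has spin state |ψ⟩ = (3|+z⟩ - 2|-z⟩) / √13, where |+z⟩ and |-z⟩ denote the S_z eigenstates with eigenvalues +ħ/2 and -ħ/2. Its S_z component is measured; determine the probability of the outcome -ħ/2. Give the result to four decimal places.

0.3077

The -ħ/2 outcome corresponds to |-z⟩. Its amplitude in |ψ⟩ is -2/√13.
P = |-2|² / 13 = 4/13.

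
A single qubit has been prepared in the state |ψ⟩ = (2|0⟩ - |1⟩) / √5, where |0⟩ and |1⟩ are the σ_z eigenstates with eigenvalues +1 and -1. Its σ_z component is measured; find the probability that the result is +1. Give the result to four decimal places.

The +1 outcome corresponds to |0⟩. Its amplitude in |ψ⟩ is 2/√5.
P = |2|² / 5 = 4/5.

0.8000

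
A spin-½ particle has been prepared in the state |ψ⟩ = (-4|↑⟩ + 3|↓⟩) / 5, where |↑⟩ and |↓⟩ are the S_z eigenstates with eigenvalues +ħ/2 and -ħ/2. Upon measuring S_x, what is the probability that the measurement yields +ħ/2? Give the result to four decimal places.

0.0200

|+x⟩ = (|↑⟩ + |↓⟩)/√2, so ⟨+x|ψ⟩ = (-1) / (√2·5).
P = |-1|² / 50 = 1/50.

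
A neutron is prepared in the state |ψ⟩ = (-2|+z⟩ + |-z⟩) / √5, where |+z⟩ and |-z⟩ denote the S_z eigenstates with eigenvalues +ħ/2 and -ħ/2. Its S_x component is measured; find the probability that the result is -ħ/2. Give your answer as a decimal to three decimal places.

0.900

|-x⟩ = (|+z⟩ - |-z⟩)/√2, so ⟨-x|ψ⟩ = (-3) / (√2·√5).
P = |-3|² / 10 = 9/10.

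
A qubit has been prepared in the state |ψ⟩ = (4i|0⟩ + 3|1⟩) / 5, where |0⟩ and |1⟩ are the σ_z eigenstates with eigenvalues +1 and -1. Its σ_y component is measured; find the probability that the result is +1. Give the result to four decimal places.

0.0200

|+y⟩ = (|0⟩ + i|1⟩)/√2, so ⟨+y|ψ⟩ = (i) / (√2·5).
P = |i|² / 50 = 1/50.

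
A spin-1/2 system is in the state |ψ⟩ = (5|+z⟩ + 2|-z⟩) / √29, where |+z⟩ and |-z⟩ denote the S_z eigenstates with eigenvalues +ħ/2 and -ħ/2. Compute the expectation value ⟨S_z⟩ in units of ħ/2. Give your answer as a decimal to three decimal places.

0.724

⟨σ_z⟩ = |a|² - |b|² divided by |a|²+|b|², with a, b the |+z⟩, |-z⟩ amplitudes.
= (25 - 4)/29 = 21/29.
⟨S_z⟩ = (ħ/2)·⟨σ_z⟩.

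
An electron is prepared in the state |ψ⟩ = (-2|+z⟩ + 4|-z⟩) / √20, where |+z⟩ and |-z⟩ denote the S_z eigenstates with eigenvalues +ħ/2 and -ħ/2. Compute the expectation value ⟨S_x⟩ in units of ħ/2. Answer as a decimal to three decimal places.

⟨σ_x⟩ = 2 Re(a* b)/(|a|²+|b|²) with a = -2, b = 4.
a* b = -8, so ⟨σ_x⟩ = -16/20.
⟨S_x⟩ = (ħ/2)·⟨σ_x⟩.

-0.800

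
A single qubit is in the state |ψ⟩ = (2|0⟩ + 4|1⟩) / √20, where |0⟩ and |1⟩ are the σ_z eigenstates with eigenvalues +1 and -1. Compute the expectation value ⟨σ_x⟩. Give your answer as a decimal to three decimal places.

0.800

⟨σ_x⟩ = 2 Re(a* b)/(|a|²+|b|²) with a = 2, b = 4.
a* b = 8, so ⟨σ_x⟩ = 16/20.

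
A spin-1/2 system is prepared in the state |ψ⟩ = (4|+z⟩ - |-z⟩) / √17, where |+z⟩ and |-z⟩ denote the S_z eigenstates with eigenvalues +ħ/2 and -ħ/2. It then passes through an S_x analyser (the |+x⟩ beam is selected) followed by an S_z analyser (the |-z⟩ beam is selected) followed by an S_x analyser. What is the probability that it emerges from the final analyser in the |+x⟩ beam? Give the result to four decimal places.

First analyser (S_x): P(|+x⟩) = |⟨+x|ψ⟩|² = 9/34.
After stage 1 the state is |+x⟩; P(|-z⟩) = |⟨-z|+x⟩|² = 1/2.
After stage 2 the state is |-z⟩; P(|+x⟩) = |⟨+x|-z⟩|² = 1/2.
Joint probability = 9/34 × 1/2 × 1/2 = 0.0662.

0.0662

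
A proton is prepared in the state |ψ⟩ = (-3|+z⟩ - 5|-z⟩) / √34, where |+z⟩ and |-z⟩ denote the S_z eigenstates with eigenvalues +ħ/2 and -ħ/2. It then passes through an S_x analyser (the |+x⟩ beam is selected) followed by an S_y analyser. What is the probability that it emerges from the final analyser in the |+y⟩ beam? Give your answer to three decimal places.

0.471

First analyser (S_x): P(|+x⟩) = |⟨+x|ψ⟩|² = 64/68.
After stage 1 the state is |+x⟩; P(|+y⟩) = |⟨+y|+x⟩|² = 1/2.
Joint probability = 64/68 × 1/2 = 0.471.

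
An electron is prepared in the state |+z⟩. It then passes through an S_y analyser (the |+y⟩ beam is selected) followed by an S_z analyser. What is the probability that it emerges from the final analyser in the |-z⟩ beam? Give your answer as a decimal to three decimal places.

0.250

First analyser (S_y): from |+z⟩, P(|+y⟩) = 1/2.
After stage 1 the state is |+y⟩; P(|-z⟩) = |⟨-z|+y⟩|² = 1/2.
Joint probability = 1/2 × 1/2 = 0.250.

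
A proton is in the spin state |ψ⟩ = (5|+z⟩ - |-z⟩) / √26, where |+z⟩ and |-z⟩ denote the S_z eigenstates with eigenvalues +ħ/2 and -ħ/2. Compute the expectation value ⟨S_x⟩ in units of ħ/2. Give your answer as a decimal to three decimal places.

⟨σ_x⟩ = 2 Re(a* b)/(|a|²+|b|²) with a = 5, b = -1.
a* b = -5, so ⟨σ_x⟩ = -10/26.
⟨S_x⟩ = (ħ/2)·⟨σ_x⟩.

-0.385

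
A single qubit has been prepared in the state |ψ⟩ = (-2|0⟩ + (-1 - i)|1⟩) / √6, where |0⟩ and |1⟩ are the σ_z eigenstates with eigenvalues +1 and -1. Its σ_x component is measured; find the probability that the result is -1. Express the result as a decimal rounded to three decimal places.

|-x⟩ = (|0⟩ - |1⟩)/√2, so ⟨-x|ψ⟩ = (-1 + i) / (√2·√6).
P = |-1 + i|² / 12 = 2/12.

0.167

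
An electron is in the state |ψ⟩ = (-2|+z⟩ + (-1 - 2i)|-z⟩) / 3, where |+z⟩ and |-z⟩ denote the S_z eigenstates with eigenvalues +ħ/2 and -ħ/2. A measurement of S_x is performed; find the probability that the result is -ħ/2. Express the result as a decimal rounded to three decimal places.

|-x⟩ = (|+z⟩ - |-z⟩)/√2, so ⟨-x|ψ⟩ = (-1 + 2i) / (√2·3).
P = |-1 + 2i|² / 18 = 5/18.

0.278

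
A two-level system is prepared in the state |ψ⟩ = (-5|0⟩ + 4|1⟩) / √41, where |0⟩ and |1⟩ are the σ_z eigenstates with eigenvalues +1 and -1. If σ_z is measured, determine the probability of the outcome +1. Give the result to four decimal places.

The +1 outcome corresponds to |0⟩. Its amplitude in |ψ⟩ is -5/√41.
P = |-5|² / 41 = 25/41.

0.6098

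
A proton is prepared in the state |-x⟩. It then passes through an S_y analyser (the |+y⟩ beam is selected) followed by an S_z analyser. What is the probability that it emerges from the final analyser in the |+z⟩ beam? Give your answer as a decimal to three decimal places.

0.250

First analyser (S_y): from |-x⟩, P(|+y⟩) = 1/2.
After stage 1 the state is |+y⟩; P(|+z⟩) = |⟨+z|+y⟩|² = 1/2.
Joint probability = 1/2 × 1/2 = 0.250.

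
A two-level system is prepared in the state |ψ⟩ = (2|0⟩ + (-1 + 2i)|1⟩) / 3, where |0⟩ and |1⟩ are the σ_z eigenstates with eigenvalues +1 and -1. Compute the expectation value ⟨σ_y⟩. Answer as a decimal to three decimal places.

0.889

⟨σ_y⟩ = 2 Im(a* b)/(|a|²+|b|²) with a = 2, b = (-1 + 2i).
a* b = (-2 + 4i), so ⟨σ_y⟩ = 8/9.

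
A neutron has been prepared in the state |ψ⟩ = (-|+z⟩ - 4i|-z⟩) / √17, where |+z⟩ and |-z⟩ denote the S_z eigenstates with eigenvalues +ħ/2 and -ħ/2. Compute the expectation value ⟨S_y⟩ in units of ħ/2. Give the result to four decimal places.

0.4706

⟨σ_y⟩ = 2 Im(a* b)/(|a|²+|b|²) with a = -1, b = -4i.
a* b = 4i, so ⟨σ_y⟩ = 8/17.
⟨S_y⟩ = (ħ/2)·⟨σ_y⟩.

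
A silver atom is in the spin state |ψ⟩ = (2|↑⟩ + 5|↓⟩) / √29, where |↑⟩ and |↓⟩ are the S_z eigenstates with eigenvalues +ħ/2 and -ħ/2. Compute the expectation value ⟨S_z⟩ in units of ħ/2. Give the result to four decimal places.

⟨σ_z⟩ = |a|² - |b|² divided by |a|²+|b|², with a, b the |↑⟩, |↓⟩ amplitudes.
= (4 - 25)/29 = -21/29.
⟨S_z⟩ = (ħ/2)·⟨σ_z⟩.

-0.7241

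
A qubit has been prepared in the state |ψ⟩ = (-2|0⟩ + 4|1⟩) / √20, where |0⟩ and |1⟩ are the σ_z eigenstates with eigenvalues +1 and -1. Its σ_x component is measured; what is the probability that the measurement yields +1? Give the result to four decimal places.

|+x⟩ = (|0⟩ + |1⟩)/√2, so ⟨+x|ψ⟩ = (2) / (√2·√20).
P = |2|² / 40 = 4/40.

0.1000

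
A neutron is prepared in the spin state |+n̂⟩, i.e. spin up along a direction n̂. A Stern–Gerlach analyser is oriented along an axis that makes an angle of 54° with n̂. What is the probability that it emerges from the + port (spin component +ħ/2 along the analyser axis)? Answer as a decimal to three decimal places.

For spin-½, the probability of finding spin-up along an axis at angle θ to the initial spin direction is cos²(θ/2); spin-down is sin²(θ/2).
θ = 54°, so P = cos²(27°) ≈ 0.794.

0.794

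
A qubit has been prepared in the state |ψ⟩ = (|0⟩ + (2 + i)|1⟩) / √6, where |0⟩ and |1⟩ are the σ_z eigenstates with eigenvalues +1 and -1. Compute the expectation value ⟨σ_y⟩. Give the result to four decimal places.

⟨σ_y⟩ = 2 Im(a* b)/(|a|²+|b|²) with a = 1, b = (2 + i).
a* b = (2 + i), so ⟨σ_y⟩ = 2/6.

0.3333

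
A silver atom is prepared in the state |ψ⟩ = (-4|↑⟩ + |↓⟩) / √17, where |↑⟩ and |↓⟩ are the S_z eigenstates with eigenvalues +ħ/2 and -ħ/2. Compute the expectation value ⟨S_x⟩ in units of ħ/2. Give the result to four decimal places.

-0.4706

⟨σ_x⟩ = 2 Re(a* b)/(|a|²+|b|²) with a = -4, b = 1.
a* b = -4, so ⟨σ_x⟩ = -8/17.
⟨S_x⟩ = (ħ/2)·⟨σ_x⟩.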